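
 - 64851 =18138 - 82989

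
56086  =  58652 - 2566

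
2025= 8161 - 6136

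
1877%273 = 239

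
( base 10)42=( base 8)52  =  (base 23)1J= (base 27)1F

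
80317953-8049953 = 72268000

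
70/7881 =70/7881= 0.01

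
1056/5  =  211 + 1/5 = 211.20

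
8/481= 8/481= 0.02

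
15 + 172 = 187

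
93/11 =93/11 = 8.45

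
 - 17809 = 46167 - 63976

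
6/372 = 1/62 = 0.02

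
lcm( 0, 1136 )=0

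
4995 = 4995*1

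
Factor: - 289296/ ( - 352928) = 441/538 = 2^(  -  1)*3^2*7^2*269^ ( - 1 )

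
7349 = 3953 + 3396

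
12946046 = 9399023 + 3547023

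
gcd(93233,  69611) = 1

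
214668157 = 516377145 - 301708988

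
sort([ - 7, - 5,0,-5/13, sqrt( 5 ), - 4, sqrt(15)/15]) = [ - 7,-5,  -  4 , - 5/13, 0, sqrt (15)/15, sqrt(5) ]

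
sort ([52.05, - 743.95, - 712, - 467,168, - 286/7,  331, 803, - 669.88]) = [  -  743.95,-712,-669.88, - 467,-286/7,52.05,168,  331, 803 ]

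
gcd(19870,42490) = 10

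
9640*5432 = 52364480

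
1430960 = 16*89435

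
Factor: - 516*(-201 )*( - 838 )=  - 2^3 * 3^2*43^1*67^1*419^1= - 86914008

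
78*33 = 2574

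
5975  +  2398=8373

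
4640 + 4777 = 9417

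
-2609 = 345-2954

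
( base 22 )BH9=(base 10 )5707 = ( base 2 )1011001001011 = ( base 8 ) 13113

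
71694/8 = 8961  +  3/4= 8961.75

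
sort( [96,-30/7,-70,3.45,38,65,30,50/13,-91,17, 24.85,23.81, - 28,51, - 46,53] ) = [ - 91, -70,-46, - 28,-30/7,3.45,50/13, 17,23.81, 24.85,30, 38,  51,53,65,96]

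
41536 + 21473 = 63009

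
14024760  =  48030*292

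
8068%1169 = 1054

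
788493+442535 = 1231028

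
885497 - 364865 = 520632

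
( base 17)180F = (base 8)16110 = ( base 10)7240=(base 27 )9P4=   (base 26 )AIC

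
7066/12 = 588 + 5/6 = 588.83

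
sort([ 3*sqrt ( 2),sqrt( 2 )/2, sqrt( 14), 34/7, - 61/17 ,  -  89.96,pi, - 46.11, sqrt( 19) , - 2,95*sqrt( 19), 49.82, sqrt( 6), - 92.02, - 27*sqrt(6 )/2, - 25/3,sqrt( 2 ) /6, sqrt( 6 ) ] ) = [ - 92.02, - 89.96, - 46.11, - 27*sqrt(6)/2,-25/3,  -  61/17, - 2, sqrt( 2)/6,sqrt( 2)/2, sqrt(6), sqrt( 6), pi, sqrt( 14),3*sqrt( 2 ), sqrt( 19 ),34/7, 49.82,95*sqrt (19) ] 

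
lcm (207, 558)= 12834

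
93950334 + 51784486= 145734820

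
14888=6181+8707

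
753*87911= 66196983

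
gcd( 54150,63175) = 9025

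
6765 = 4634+2131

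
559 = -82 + 641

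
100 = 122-22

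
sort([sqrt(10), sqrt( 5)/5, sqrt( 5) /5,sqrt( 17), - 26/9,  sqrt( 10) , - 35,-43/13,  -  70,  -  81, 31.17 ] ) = [ - 81, - 70 , - 35,-43/13, -26/9,sqrt ( 5 ) /5,sqrt( 5) /5, sqrt (10),sqrt(10), sqrt( 17), 31.17]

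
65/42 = 65/42 = 1.55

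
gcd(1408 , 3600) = 16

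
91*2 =182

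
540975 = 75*7213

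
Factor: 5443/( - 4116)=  - 2^ ( - 2)*3^( - 1)*7^( - 3)*5443^1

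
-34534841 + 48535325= 14000484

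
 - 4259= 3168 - 7427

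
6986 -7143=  - 157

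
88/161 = 88/161 = 0.55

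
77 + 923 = 1000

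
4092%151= 15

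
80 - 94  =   - 14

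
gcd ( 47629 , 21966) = 1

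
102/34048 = 51/17024 = 0.00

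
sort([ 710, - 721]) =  [-721,710]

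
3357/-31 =-109 + 22/31 =-108.29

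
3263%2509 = 754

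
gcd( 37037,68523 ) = 91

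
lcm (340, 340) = 340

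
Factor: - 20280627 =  - 3^2*1451^1*1553^1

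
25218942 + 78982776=104201718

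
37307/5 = 7461 + 2/5 = 7461.40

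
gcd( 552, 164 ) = 4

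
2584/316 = 8 + 14/79 = 8.18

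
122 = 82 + 40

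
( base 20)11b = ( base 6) 1555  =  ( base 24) HN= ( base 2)110101111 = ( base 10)431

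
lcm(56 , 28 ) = 56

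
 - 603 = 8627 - 9230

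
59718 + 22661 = 82379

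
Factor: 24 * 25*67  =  2^3*3^1*5^2*67^1 = 40200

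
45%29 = 16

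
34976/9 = 3886 +2/9 = 3886.22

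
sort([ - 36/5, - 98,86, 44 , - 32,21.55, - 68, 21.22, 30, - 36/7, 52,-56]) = [ - 98,  -  68,  -  56,  -  32,- 36/5, - 36/7, 21.22, 21.55,30, 44,52,86]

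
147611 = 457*323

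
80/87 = 80/87 = 0.92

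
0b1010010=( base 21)3j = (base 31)2K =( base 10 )82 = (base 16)52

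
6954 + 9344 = 16298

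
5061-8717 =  - 3656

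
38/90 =19/45 = 0.42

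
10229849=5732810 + 4497039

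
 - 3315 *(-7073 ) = 23446995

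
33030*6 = 198180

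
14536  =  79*184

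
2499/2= 1249 + 1/2=1249.50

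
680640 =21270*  32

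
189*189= 35721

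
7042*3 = 21126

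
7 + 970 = 977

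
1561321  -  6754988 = -5193667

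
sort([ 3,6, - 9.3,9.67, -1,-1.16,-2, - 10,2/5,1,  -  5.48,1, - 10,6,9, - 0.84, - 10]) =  [ - 10, - 10,  -  10,-9.3, - 5.48,-2, - 1.16, - 1,- 0.84, 2/5,1,  1,3, 6,6,9,9.67]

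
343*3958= 1357594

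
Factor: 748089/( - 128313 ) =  - 3^1*53^(-1 ) * 103^1 = -309/53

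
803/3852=803/3852 = 0.21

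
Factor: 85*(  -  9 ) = -765 = -3^2*5^1*17^1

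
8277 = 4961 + 3316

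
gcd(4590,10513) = 1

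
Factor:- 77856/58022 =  - 38928/29011= -2^4*3^1 * 67^ ( - 1)*433^( - 1) *811^1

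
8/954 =4/477 = 0.01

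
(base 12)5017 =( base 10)8659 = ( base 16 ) 21D3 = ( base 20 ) 11cj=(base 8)20723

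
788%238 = 74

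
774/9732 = 129/1622 = 0.08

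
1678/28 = 59 + 13/14=   59.93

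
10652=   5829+4823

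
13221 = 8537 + 4684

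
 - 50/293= -50/293 = - 0.17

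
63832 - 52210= 11622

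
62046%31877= 30169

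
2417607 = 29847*81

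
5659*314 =1776926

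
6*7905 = 47430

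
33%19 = 14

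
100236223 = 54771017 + 45465206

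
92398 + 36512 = 128910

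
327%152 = 23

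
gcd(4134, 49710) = 6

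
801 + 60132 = 60933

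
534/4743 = 178/1581 = 0.11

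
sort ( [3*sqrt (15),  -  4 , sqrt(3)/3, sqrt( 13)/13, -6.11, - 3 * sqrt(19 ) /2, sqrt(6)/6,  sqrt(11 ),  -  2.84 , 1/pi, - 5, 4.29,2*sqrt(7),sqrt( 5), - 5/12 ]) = [ - 3*sqrt(19)/2, - 6.11,-5,-4,  -  2.84, -5/12,sqrt( 13 )/13, 1/pi,  sqrt(6 )/6,sqrt(3)/3,sqrt ( 5 ), sqrt( 11),4.29 , 2*sqrt( 7), 3*sqrt ( 15)]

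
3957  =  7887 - 3930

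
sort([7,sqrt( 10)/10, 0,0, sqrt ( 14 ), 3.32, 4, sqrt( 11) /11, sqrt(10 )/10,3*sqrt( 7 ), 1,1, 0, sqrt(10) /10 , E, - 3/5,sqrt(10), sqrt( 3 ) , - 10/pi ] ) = [-10/pi, - 3/5,0, 0,0,  sqrt( 11)/11, sqrt( 10 )/10, sqrt( 10) /10, sqrt ( 10) /10, 1, 1, sqrt ( 3), E,sqrt(10) , 3.32 , sqrt( 14),4, 7, 3*sqrt( 7) ]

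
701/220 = 3 + 41/220=3.19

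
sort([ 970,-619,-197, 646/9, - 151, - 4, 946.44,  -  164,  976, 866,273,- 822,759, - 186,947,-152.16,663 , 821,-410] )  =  [ - 822 ,  -  619,-410, - 197, - 186, - 164, - 152.16,-151, -4, 646/9,  273,663,759, 821, 866, 946.44, 947,  970, 976] 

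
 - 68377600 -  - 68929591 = 551991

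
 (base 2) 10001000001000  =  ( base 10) 8712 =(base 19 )152A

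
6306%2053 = 147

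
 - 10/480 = - 1+47/48 = - 0.02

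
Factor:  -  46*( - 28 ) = 1288  =  2^3*7^1*23^1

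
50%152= 50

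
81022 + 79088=160110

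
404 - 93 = 311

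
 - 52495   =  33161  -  85656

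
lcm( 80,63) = 5040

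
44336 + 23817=68153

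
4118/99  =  4118/99 = 41.60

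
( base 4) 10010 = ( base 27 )9h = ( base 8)404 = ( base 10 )260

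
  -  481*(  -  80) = 38480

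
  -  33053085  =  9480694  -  42533779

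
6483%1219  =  388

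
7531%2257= 760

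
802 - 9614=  - 8812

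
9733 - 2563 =7170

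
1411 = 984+427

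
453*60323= 27326319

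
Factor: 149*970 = 2^1*5^1*97^1*149^1 = 144530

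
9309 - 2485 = 6824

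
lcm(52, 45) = 2340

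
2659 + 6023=8682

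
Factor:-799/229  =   - 17^1*47^1*229^( - 1)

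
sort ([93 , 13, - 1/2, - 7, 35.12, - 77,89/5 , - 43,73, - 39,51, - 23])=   [ - 77,-43, - 39, - 23, - 7, - 1/2,13,  89/5,35.12,51,73,93]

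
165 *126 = 20790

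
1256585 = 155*8107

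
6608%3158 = 292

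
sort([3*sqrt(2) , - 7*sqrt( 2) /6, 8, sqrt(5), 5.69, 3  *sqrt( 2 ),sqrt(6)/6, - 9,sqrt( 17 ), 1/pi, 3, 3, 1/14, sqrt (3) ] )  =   [ -9,- 7*sqrt( 2)/6 , 1/14, 1/pi, sqrt(6)/6,sqrt ( 3), sqrt (5),  3, 3, sqrt( 17),  3*sqrt(2 ),3  *  sqrt( 2),  5.69, 8] 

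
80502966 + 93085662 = 173588628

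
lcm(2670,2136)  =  10680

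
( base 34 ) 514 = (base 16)16ba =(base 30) 6ds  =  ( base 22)C0A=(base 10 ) 5818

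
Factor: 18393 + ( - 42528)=-24135 = - 3^1*5^1 * 1609^1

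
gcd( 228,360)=12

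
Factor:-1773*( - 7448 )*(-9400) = - 124129857600 = -2^6*3^2*5^2 * 7^2*19^1*47^1*197^1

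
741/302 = 741/302=2.45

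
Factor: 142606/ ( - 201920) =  - 113/160 = - 2^( - 5 )*5^( - 1 )*113^1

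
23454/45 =2606/5 =521.20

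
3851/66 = 58 + 23/66 = 58.35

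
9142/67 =9142/67 = 136.45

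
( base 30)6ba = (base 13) 27C7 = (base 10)5740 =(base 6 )42324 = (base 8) 13154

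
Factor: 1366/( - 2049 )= - 2^1 * 3^( - 1) = - 2/3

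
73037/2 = 36518 + 1/2 = 36518.50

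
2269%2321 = 2269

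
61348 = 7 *8764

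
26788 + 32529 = 59317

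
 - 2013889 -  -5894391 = 3880502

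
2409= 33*73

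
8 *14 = 112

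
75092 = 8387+66705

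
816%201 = 12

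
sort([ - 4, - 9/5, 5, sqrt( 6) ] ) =[ - 4 , - 9/5, sqrt ( 6 ), 5]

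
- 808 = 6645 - 7453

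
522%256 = 10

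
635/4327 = 635/4327 = 0.15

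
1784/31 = 57 + 17/31=57.55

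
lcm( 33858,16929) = 33858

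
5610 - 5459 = 151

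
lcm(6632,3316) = 6632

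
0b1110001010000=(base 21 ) g93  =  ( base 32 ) 72G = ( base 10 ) 7248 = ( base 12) 4240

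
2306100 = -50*( - 46122)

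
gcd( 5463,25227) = 9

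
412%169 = 74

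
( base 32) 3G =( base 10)112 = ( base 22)52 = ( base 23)4k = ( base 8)160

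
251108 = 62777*4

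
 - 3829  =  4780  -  8609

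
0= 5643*0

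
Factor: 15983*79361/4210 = 1268426863/4210 = 2^(-1 )*5^(-1)*11^1*61^1*421^(-1 )*1301^1*1453^1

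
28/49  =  4/7  =  0.57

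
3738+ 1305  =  5043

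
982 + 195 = 1177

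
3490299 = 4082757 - 592458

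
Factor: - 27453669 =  - 3^1*1021^1*8963^1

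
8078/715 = 8078/715 = 11.30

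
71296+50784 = 122080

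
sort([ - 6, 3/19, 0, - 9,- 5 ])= [ - 9, - 6,  -  5,0, 3/19]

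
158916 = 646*246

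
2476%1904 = 572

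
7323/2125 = 7323/2125 = 3.45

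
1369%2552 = 1369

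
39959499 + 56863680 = 96823179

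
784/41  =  19 + 5/41 = 19.12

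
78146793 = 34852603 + 43294190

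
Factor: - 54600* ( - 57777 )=2^3*3^2*5^2*7^1*13^1*19259^1 = 3154624200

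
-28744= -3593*8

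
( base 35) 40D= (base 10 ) 4913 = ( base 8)11461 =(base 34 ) 48h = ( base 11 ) 3767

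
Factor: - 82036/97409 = -2^2*13^( - 1)*59^( - 1 )*127^( - 1)*20509^1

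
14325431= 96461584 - 82136153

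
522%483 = 39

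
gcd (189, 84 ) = 21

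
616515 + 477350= 1093865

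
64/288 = 2/9 = 0.22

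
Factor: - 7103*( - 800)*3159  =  2^5*3^5 * 5^2*13^1*7103^1 = 17950701600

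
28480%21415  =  7065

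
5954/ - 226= - 27 + 74/113 = -26.35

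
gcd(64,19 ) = 1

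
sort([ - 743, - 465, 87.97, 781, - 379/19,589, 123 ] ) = [-743, - 465, - 379/19,87.97, 123,589,781 ] 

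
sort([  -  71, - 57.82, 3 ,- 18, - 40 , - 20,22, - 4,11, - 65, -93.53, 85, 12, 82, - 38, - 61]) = [ - 93.53, - 71, - 65, - 61, - 57.82, - 40 , - 38 , - 20, - 18, - 4,3,11,  12,22, 82, 85] 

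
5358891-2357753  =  3001138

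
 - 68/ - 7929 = 68/7929= 0.01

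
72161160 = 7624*9465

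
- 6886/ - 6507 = 6886/6507 =1.06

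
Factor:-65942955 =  - 3^2*5^1*13^3*23^1*29^1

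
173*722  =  124906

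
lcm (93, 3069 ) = 3069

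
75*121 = 9075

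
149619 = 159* 941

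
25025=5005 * 5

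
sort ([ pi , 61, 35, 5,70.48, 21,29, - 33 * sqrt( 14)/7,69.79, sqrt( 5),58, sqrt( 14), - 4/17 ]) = [ - 33*sqrt(14)/7, - 4/17,sqrt( 5),pi,sqrt( 14 ),5, 21, 29,35,58, 61,69.79,70.48 ]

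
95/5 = 19 =19.00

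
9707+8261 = 17968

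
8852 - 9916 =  - 1064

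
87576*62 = 5429712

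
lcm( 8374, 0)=0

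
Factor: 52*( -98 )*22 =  - 2^4*7^2 *11^1*13^1=- 112112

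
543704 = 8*67963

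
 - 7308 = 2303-9611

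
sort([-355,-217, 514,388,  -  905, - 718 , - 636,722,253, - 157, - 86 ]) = [ - 905, - 718, - 636, -355, - 217,  -  157,-86,253, 388, 514, 722 ]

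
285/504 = 95/168 = 0.57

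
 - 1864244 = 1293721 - 3157965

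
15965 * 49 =782285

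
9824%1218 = 80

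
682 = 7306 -6624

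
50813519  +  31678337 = 82491856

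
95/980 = 19/196 = 0.10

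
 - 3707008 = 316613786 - 320320794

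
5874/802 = 7 + 130/401 = 7.32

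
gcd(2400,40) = 40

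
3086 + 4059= 7145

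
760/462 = 380/231 = 1.65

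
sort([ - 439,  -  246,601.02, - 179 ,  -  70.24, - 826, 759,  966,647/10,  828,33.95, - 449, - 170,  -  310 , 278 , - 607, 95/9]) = [ - 826, - 607, - 449, - 439,-310, - 246, - 179,  -  170, - 70.24 , 95/9,33.95,647/10, 278,601.02, 759 , 828, 966]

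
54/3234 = 9/539 = 0.02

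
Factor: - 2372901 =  - 3^1*790967^1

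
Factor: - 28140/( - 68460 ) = 67^1* 163^(-1 ) =67/163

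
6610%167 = 97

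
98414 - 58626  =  39788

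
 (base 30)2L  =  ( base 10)81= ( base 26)33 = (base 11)74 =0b1010001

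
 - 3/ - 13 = 3/13 = 0.23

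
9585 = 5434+4151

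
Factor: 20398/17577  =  2^1*3^( - 4) * 47^1 = 94/81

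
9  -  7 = 2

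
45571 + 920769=966340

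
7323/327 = 2441/109 = 22.39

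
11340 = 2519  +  8821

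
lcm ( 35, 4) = 140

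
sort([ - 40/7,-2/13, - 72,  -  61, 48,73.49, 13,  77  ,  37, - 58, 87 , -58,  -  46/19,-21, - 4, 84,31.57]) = [ - 72, - 61, - 58, - 58, - 21,  -  40/7, -4, - 46/19, - 2/13,13,31.57,37, 48,73.49,77, 84, 87] 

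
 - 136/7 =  - 20+4/7  =  - 19.43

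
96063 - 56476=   39587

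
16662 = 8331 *2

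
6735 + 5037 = 11772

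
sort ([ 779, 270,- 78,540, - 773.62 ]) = [ - 773.62,-78,  270,  540, 779 ]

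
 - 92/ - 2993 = 92/2993 = 0.03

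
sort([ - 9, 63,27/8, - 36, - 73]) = [ - 73,-36,-9, 27/8, 63 ] 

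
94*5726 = 538244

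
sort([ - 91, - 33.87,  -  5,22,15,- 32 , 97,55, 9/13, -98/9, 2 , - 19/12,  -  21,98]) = [ - 91, - 33.87, -32 , - 21 ,  -  98/9,-5, - 19/12,9/13,2  ,  15,22 , 55,97,98]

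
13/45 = 13/45 = 0.29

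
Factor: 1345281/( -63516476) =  - 2^( - 2) * 3^1*7^1*29^1*47^2*101^(  -  1)*157219^( - 1 ) 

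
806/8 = 100 + 3/4 = 100.75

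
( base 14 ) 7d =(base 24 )4F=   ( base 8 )157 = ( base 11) A1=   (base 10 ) 111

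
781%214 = 139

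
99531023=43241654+56289369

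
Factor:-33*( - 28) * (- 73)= - 2^2 * 3^1*7^1*11^1 * 73^1  =  - 67452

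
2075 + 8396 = 10471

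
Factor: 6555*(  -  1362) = - 2^1*3^2*5^1*19^1*23^1*227^1 = -8927910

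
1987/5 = 397+2/5  =  397.40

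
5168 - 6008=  - 840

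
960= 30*32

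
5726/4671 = 1 + 1055/4671 = 1.23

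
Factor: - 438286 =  - 2^1*219143^1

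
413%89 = 57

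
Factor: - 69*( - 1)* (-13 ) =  - 3^1*13^1*23^1 = - 897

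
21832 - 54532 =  - 32700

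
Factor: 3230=2^1*5^1*17^1 * 19^1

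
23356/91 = 23356/91 = 256.66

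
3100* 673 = 2086300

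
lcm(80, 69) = 5520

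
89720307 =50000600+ 39719707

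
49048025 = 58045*845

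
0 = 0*33850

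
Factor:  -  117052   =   - 2^2 * 13^1 * 2251^1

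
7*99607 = 697249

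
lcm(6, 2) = 6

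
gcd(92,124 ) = 4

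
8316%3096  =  2124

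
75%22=9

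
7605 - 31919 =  - 24314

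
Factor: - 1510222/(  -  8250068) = 2^( - 1)*7^1*107873^1*2062517^(- 1)   =  755111/4125034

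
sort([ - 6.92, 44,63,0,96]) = [ - 6.92,  0,44,63, 96]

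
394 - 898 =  - 504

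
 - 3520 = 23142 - 26662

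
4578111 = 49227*93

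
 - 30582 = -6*5097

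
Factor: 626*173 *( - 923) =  -99959054 = - 2^1*13^1*71^1*173^1*313^1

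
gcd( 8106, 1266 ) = 6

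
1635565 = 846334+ 789231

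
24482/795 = 30 + 632/795 = 30.79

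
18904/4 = 4726 = 4726.00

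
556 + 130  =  686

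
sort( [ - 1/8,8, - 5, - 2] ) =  [ - 5, - 2, - 1/8, 8 ]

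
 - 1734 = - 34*51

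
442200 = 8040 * 55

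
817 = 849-32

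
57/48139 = 57/48139 = 0.00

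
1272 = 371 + 901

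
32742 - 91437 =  - 58695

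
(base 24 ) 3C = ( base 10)84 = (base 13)66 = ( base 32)2k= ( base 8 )124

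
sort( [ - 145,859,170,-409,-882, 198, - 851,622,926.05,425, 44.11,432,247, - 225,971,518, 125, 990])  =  [ -882, - 851, - 409, - 225, - 145 , 44.11,125, 170 , 198,247,  425,432,518,622,859,926.05,971,990]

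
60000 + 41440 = 101440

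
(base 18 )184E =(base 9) 12605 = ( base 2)10000100111110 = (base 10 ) 8510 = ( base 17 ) 1C7A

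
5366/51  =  5366/51 =105.22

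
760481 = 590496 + 169985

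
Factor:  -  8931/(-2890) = 2^( - 1 )*3^1*5^( - 1 ) * 13^1*17^(-2 )*229^1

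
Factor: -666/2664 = -1/4 = - 2^(-2) 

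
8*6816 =54528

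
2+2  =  4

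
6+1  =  7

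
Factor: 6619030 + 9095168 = 15714198 = 2^1*3^2 * 23^1 * 37957^1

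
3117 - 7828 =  - 4711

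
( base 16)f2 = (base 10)242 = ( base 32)7I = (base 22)B0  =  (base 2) 11110010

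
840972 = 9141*92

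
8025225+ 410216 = 8435441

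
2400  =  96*25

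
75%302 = 75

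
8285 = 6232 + 2053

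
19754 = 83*238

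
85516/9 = 85516/9  =  9501.78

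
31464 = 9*3496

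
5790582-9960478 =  - 4169896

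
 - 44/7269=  - 1 + 7225/7269 = -0.01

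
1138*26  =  29588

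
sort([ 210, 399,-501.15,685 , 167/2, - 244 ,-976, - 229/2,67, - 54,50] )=[-976, - 501.15 , - 244,-229/2, - 54,  50, 67,167/2, 210,399, 685 ]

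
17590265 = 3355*5243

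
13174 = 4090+9084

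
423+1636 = 2059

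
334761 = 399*839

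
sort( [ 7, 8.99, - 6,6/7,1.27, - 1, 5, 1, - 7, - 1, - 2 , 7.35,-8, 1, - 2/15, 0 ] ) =[ - 8, - 7 , -6, - 2,- 1, - 1, - 2/15, 0, 6/7, 1 , 1 , 1.27, 5 , 7,7.35, 8.99]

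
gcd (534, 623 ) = 89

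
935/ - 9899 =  - 935/9899= - 0.09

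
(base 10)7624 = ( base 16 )1DC8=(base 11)5801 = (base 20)j14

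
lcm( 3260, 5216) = 26080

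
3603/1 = 3603  =  3603.00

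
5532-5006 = 526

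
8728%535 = 168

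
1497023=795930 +701093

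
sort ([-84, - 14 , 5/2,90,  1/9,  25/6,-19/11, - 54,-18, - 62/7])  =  [ - 84, - 54, - 18, - 14, - 62/7,- 19/11,1/9,5/2,25/6, 90 ] 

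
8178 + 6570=14748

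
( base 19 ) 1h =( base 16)24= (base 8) 44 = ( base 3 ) 1100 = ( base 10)36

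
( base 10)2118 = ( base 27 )2OC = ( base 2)100001000110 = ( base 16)846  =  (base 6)13450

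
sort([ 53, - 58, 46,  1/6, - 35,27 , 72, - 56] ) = [ - 58, - 56,-35, 1/6,  27, 46,53,  72 ] 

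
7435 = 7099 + 336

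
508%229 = 50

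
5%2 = 1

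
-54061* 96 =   -  5189856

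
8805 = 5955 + 2850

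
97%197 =97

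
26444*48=1269312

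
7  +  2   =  9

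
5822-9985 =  - 4163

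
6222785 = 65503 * 95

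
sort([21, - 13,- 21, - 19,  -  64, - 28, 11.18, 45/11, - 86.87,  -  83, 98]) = [ - 86.87, - 83, - 64, - 28,  -  21, - 19,-13, 45/11, 11.18, 21 , 98 ]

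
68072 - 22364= 45708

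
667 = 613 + 54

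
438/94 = 4+31/47 = 4.66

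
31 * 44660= 1384460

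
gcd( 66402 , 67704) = 1302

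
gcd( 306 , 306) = 306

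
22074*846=18674604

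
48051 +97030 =145081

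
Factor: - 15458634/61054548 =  - 2^( - 1) * 3^2*17^ ( - 1 ) * 467^1 * 613^1*299287^(  -  1) =-  2576439/10175758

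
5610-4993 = 617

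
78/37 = 2 + 4/37 = 2.11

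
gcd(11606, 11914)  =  14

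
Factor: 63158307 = 3^1 * 21052769^1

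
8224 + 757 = 8981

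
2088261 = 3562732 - 1474471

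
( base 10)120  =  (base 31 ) 3R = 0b1111000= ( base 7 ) 231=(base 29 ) 44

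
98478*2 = 196956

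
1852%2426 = 1852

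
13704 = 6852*2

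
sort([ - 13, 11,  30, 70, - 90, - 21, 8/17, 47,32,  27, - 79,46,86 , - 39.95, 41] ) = [ - 90,  -  79, - 39.95,-21, - 13, 8/17,11, 27, 30, 32 , 41, 46, 47, 70,86 ] 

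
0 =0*13924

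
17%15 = 2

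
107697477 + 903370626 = 1011068103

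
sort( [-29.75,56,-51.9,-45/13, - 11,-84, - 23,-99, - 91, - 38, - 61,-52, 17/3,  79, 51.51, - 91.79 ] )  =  [-99,-91.79, - 91, - 84,-61, - 52,-51.9,-38,-29.75,-23,-11, - 45/13,17/3, 51.51,56,79 ]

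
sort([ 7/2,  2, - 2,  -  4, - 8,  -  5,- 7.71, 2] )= [ - 8, - 7.71, - 5, - 4, - 2, 2,2, 7/2]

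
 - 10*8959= - 89590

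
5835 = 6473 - 638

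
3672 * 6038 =22171536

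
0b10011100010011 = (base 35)85s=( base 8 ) 23423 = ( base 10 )10003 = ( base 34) 8M7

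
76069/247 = 307 + 240/247=   307.97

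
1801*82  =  147682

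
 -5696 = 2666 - 8362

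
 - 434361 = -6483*67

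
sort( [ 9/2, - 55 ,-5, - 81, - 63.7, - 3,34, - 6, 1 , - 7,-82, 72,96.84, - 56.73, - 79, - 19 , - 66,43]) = [ - 82, - 81, - 79,  -  66, - 63.7,-56.73, - 55, - 19,-7 , - 6,- 5 , - 3,  1,9/2,34,43 , 72, 96.84]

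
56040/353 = 56040/353 = 158.75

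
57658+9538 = 67196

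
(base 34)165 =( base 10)1365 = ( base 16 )555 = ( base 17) 4C5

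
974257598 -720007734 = 254249864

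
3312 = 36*92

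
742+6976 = 7718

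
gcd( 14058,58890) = 6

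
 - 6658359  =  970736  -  7629095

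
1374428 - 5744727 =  - 4370299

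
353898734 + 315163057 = 669061791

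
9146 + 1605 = 10751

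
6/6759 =2/2253 = 0.00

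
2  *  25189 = 50378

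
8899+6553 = 15452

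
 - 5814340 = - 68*85505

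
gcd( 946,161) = 1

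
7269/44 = 7269/44  =  165.20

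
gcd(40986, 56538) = 162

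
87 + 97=184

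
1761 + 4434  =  6195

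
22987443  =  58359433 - 35371990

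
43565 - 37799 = 5766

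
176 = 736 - 560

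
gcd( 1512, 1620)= 108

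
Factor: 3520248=2^3*3^1*146677^1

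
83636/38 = 2200+18/19 = 2200.95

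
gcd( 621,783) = 27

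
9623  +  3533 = 13156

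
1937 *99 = 191763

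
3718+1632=5350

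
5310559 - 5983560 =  - 673001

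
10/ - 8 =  - 5/4 = -1.25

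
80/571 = 80/571 = 0.14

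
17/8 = 2 + 1/8 = 2.12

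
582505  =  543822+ 38683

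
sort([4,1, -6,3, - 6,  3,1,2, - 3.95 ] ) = [  -  6, - 6 , - 3.95,1,1, 2,3,3,  4]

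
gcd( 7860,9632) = 4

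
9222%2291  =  58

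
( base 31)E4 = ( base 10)438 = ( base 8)666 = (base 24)I6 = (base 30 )EI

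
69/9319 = 69/9319 = 0.01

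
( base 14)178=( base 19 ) FH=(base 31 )9n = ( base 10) 302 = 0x12E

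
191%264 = 191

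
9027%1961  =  1183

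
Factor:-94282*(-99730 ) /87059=2^2*5^1*7^(-1)* 17^1*47^1*59^1 * 9973^1 * 12437^( - 1)=9402743860/87059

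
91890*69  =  6340410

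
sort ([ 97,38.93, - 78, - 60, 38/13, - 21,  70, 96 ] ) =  [ - 78,-60,-21, 38/13,38.93, 70, 96, 97]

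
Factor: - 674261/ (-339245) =5^(  -  1)*7^1*19^( - 1 )*3571^( - 1 )*96323^1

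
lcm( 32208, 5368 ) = 32208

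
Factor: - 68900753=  - 109^1 * 632117^1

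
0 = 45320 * 0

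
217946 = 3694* 59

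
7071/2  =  3535 + 1/2=3535.50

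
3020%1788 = 1232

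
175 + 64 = 239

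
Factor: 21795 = 3^1*5^1*1453^1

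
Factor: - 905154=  - 2^1*3^1*257^1*587^1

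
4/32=1/8 =0.12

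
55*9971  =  548405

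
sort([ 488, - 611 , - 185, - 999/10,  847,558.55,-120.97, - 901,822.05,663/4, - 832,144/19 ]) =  [ - 901,- 832, - 611, - 185,-120.97, - 999/10,144/19, 663/4,488,558.55, 822.05,847]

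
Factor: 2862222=2^1 * 3^1*11^1*17^1*2551^1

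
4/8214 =2/4107 = 0.00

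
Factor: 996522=2^1 * 3^1*307^1 * 541^1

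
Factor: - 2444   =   - 2^2*13^1*47^1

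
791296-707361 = 83935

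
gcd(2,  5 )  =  1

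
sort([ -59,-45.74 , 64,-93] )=[ - 93 , - 59, - 45.74,64] 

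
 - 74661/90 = -24887/30 = - 829.57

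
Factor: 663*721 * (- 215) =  - 102774945 = - 3^1 *5^1*7^1*13^1 * 17^1 *43^1*103^1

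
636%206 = 18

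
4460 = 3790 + 670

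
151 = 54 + 97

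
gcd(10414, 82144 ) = 2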